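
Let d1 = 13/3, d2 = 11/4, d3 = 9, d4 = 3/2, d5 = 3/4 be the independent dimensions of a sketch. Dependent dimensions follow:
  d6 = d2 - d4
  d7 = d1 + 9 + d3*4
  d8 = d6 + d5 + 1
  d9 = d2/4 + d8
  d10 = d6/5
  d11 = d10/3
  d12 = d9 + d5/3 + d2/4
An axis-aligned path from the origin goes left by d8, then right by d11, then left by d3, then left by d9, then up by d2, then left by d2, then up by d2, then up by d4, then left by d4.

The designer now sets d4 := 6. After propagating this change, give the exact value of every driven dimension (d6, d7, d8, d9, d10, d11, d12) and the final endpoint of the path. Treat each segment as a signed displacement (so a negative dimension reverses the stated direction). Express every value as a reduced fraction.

Apply edit: d4 := 6
  d6 = d2 - d4 = -13/4
  d7 = d1 + 9 + d3*4 = 148/3
  d8 = d6 + d5 + 1 = -3/2
  d9 = d2/4 + d8 = -13/16
  d10 = d6/5 = -13/20
  d11 = d10/3 = -13/60
  d12 = d9 + d5/3 + d2/4 = 1/8
Walk from origin (0, 0):
  seg 1: left by d8 = -3/2 → (3/2, 0)
  seg 2: right by d11 = -13/60 → (77/60, 0)
  seg 3: left by d3 = 9 → (-463/60, 0)
  seg 4: left by d9 = -13/16 → (-1657/240, 0)
  seg 5: up by d2 = 11/4 → (-1657/240, 11/4)
  seg 6: left by d2 = 11/4 → (-2317/240, 11/4)
  seg 7: up by d2 = 11/4 → (-2317/240, 11/2)
  seg 8: up by d4 = 6 → (-2317/240, 23/2)
  seg 9: left by d4 = 6 → (-3757/240, 23/2)

d6 = -13/4
d7 = 148/3
d8 = -3/2
d9 = -13/16
d10 = -13/20
d11 = -13/60
d12 = 1/8
endpoint = (-3757/240, 23/2)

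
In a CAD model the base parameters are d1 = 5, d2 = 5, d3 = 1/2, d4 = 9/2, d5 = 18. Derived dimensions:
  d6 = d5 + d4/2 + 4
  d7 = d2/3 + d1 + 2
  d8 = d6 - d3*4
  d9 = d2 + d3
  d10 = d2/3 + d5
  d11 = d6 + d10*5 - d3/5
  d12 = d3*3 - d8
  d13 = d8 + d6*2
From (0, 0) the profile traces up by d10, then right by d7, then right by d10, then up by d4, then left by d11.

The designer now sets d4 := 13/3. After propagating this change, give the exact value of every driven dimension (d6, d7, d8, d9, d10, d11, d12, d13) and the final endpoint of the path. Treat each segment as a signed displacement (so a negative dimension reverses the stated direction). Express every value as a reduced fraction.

d6 = 145/6
d7 = 26/3
d8 = 133/6
d9 = 11/2
d10 = 59/3
d11 = 612/5
d12 = -62/3
d13 = 141/2
endpoint = (-1411/15, 24)

Apply edit: d4 := 13/3
  d6 = d5 + d4/2 + 4 = 145/6
  d7 = d2/3 + d1 + 2 = 26/3
  d8 = d6 - d3*4 = 133/6
  d9 = d2 + d3 = 11/2
  d10 = d2/3 + d5 = 59/3
  d11 = d6 + d10*5 - d3/5 = 612/5
  d12 = d3*3 - d8 = -62/3
  d13 = d8 + d6*2 = 141/2
Walk from origin (0, 0):
  seg 1: up by d10 = 59/3 → (0, 59/3)
  seg 2: right by d7 = 26/3 → (26/3, 59/3)
  seg 3: right by d10 = 59/3 → (85/3, 59/3)
  seg 4: up by d4 = 13/3 → (85/3, 24)
  seg 5: left by d11 = 612/5 → (-1411/15, 24)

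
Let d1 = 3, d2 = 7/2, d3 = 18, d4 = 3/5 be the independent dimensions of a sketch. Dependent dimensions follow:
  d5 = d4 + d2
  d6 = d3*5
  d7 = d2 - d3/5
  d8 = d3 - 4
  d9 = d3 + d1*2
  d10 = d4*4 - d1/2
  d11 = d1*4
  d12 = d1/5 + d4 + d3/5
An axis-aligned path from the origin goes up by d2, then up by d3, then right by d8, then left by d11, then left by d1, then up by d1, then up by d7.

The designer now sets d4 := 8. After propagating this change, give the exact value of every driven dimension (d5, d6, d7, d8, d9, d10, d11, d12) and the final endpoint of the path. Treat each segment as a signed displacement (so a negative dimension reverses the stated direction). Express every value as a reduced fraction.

Apply edit: d4 := 8
  d5 = d4 + d2 = 23/2
  d6 = d3*5 = 90
  d7 = d2 - d3/5 = -1/10
  d8 = d3 - 4 = 14
  d9 = d3 + d1*2 = 24
  d10 = d4*4 - d1/2 = 61/2
  d11 = d1*4 = 12
  d12 = d1/5 + d4 + d3/5 = 61/5
Walk from origin (0, 0):
  seg 1: up by d2 = 7/2 → (0, 7/2)
  seg 2: up by d3 = 18 → (0, 43/2)
  seg 3: right by d8 = 14 → (14, 43/2)
  seg 4: left by d11 = 12 → (2, 43/2)
  seg 5: left by d1 = 3 → (-1, 43/2)
  seg 6: up by d1 = 3 → (-1, 49/2)
  seg 7: up by d7 = -1/10 → (-1, 122/5)

d5 = 23/2
d6 = 90
d7 = -1/10
d8 = 14
d9 = 24
d10 = 61/2
d11 = 12
d12 = 61/5
endpoint = (-1, 122/5)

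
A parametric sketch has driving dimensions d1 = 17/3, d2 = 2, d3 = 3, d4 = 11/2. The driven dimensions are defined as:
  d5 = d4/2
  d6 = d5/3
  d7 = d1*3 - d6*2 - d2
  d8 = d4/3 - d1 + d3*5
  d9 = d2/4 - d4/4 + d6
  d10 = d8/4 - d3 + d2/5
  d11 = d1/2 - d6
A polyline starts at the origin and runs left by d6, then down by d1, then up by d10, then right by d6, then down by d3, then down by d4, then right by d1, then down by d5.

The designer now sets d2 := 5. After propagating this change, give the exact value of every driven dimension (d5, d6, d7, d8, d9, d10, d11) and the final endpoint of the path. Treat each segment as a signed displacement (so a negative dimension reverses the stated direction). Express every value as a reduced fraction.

Apply edit: d2 := 5
  d5 = d4/2 = 11/4
  d6 = d5/3 = 11/12
  d7 = d1*3 - d6*2 - d2 = 61/6
  d8 = d4/3 - d1 + d3*5 = 67/6
  d9 = d2/4 - d4/4 + d6 = 19/24
  d10 = d8/4 - d3 + d2/5 = 19/24
  d11 = d1/2 - d6 = 23/12
Walk from origin (0, 0):
  seg 1: left by d6 = 11/12 → (-11/12, 0)
  seg 2: down by d1 = 17/3 → (-11/12, -17/3)
  seg 3: up by d10 = 19/24 → (-11/12, -39/8)
  seg 4: right by d6 = 11/12 → (0, -39/8)
  seg 5: down by d3 = 3 → (0, -63/8)
  seg 6: down by d4 = 11/2 → (0, -107/8)
  seg 7: right by d1 = 17/3 → (17/3, -107/8)
  seg 8: down by d5 = 11/4 → (17/3, -129/8)

d5 = 11/4
d6 = 11/12
d7 = 61/6
d8 = 67/6
d9 = 19/24
d10 = 19/24
d11 = 23/12
endpoint = (17/3, -129/8)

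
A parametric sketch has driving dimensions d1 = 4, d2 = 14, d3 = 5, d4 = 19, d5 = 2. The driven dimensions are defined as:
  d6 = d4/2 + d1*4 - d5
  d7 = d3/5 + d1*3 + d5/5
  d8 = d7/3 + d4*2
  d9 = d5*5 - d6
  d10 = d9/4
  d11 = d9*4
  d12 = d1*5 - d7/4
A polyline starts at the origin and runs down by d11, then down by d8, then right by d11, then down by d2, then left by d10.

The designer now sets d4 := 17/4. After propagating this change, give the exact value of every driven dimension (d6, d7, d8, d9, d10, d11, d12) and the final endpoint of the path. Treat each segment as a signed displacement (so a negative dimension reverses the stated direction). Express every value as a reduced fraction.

Apply edit: d4 := 17/4
  d6 = d4/2 + d1*4 - d5 = 129/8
  d7 = d3/5 + d1*3 + d5/5 = 67/5
  d8 = d7/3 + d4*2 = 389/30
  d9 = d5*5 - d6 = -49/8
  d10 = d9/4 = -49/32
  d11 = d9*4 = -49/2
  d12 = d1*5 - d7/4 = 333/20
Walk from origin (0, 0):
  seg 1: down by d11 = -49/2 → (0, 49/2)
  seg 2: down by d8 = 389/30 → (0, 173/15)
  seg 3: right by d11 = -49/2 → (-49/2, 173/15)
  seg 4: down by d2 = 14 → (-49/2, -37/15)
  seg 5: left by d10 = -49/32 → (-735/32, -37/15)

d6 = 129/8
d7 = 67/5
d8 = 389/30
d9 = -49/8
d10 = -49/32
d11 = -49/2
d12 = 333/20
endpoint = (-735/32, -37/15)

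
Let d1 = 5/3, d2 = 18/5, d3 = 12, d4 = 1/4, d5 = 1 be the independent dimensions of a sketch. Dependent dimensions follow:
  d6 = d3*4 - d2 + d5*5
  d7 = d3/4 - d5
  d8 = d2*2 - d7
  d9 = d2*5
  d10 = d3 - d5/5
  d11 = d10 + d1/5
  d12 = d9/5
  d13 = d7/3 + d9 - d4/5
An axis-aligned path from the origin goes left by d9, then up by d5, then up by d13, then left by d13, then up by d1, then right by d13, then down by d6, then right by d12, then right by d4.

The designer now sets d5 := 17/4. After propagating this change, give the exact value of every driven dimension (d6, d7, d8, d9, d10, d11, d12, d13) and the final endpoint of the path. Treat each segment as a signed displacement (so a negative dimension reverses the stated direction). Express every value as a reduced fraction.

d6 = 1313/20
d7 = -5/4
d8 = 169/20
d9 = 18
d10 = 223/20
d11 = 689/60
d12 = 18/5
d13 = 263/15
endpoint = (-283/20, -211/5)

Apply edit: d5 := 17/4
  d6 = d3*4 - d2 + d5*5 = 1313/20
  d7 = d3/4 - d5 = -5/4
  d8 = d2*2 - d7 = 169/20
  d9 = d2*5 = 18
  d10 = d3 - d5/5 = 223/20
  d11 = d10 + d1/5 = 689/60
  d12 = d9/5 = 18/5
  d13 = d7/3 + d9 - d4/5 = 263/15
Walk from origin (0, 0):
  seg 1: left by d9 = 18 → (-18, 0)
  seg 2: up by d5 = 17/4 → (-18, 17/4)
  seg 3: up by d13 = 263/15 → (-18, 1307/60)
  seg 4: left by d13 = 263/15 → (-533/15, 1307/60)
  seg 5: up by d1 = 5/3 → (-533/15, 469/20)
  seg 6: right by d13 = 263/15 → (-18, 469/20)
  seg 7: down by d6 = 1313/20 → (-18, -211/5)
  seg 8: right by d12 = 18/5 → (-72/5, -211/5)
  seg 9: right by d4 = 1/4 → (-283/20, -211/5)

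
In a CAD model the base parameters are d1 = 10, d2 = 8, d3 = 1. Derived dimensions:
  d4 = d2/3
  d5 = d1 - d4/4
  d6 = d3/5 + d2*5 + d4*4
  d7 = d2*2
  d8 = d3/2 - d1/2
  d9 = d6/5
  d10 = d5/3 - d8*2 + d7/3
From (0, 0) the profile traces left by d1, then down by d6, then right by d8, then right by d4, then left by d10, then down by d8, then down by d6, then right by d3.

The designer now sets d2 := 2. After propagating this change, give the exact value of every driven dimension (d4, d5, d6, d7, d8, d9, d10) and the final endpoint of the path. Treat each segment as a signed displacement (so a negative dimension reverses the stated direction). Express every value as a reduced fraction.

d4 = 2/3
d5 = 59/6
d6 = 193/15
d7 = 4
d8 = -9/2
d9 = 193/75
d10 = 245/18
endpoint = (-238/9, -637/30)

Apply edit: d2 := 2
  d4 = d2/3 = 2/3
  d5 = d1 - d4/4 = 59/6
  d6 = d3/5 + d2*5 + d4*4 = 193/15
  d7 = d2*2 = 4
  d8 = d3/2 - d1/2 = -9/2
  d9 = d6/5 = 193/75
  d10 = d5/3 - d8*2 + d7/3 = 245/18
Walk from origin (0, 0):
  seg 1: left by d1 = 10 → (-10, 0)
  seg 2: down by d6 = 193/15 → (-10, -193/15)
  seg 3: right by d8 = -9/2 → (-29/2, -193/15)
  seg 4: right by d4 = 2/3 → (-83/6, -193/15)
  seg 5: left by d10 = 245/18 → (-247/9, -193/15)
  seg 6: down by d8 = -9/2 → (-247/9, -251/30)
  seg 7: down by d6 = 193/15 → (-247/9, -637/30)
  seg 8: right by d3 = 1 → (-238/9, -637/30)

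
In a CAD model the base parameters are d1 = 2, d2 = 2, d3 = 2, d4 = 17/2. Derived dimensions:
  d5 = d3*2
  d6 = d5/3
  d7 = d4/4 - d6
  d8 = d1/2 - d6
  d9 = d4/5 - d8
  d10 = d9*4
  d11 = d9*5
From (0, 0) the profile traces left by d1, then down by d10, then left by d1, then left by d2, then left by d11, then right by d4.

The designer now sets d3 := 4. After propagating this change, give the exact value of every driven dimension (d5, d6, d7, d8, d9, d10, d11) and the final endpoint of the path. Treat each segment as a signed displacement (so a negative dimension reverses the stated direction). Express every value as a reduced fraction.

d5 = 8
d6 = 8/3
d7 = -13/24
d8 = -5/3
d9 = 101/30
d10 = 202/15
d11 = 101/6
endpoint = (-43/3, -202/15)

Apply edit: d3 := 4
  d5 = d3*2 = 8
  d6 = d5/3 = 8/3
  d7 = d4/4 - d6 = -13/24
  d8 = d1/2 - d6 = -5/3
  d9 = d4/5 - d8 = 101/30
  d10 = d9*4 = 202/15
  d11 = d9*5 = 101/6
Walk from origin (0, 0):
  seg 1: left by d1 = 2 → (-2, 0)
  seg 2: down by d10 = 202/15 → (-2, -202/15)
  seg 3: left by d1 = 2 → (-4, -202/15)
  seg 4: left by d2 = 2 → (-6, -202/15)
  seg 5: left by d11 = 101/6 → (-137/6, -202/15)
  seg 6: right by d4 = 17/2 → (-43/3, -202/15)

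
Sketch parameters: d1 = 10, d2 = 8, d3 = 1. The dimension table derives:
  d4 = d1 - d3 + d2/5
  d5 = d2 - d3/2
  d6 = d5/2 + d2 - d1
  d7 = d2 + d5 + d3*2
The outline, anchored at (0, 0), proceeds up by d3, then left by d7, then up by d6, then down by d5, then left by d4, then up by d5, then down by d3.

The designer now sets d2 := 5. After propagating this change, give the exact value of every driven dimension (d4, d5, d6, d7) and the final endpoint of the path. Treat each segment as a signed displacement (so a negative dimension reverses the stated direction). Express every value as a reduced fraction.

Apply edit: d2 := 5
  d4 = d1 - d3 + d2/5 = 10
  d5 = d2 - d3/2 = 9/2
  d6 = d5/2 + d2 - d1 = -11/4
  d7 = d2 + d5 + d3*2 = 23/2
Walk from origin (0, 0):
  seg 1: up by d3 = 1 → (0, 1)
  seg 2: left by d7 = 23/2 → (-23/2, 1)
  seg 3: up by d6 = -11/4 → (-23/2, -7/4)
  seg 4: down by d5 = 9/2 → (-23/2, -25/4)
  seg 5: left by d4 = 10 → (-43/2, -25/4)
  seg 6: up by d5 = 9/2 → (-43/2, -7/4)
  seg 7: down by d3 = 1 → (-43/2, -11/4)

d4 = 10
d5 = 9/2
d6 = -11/4
d7 = 23/2
endpoint = (-43/2, -11/4)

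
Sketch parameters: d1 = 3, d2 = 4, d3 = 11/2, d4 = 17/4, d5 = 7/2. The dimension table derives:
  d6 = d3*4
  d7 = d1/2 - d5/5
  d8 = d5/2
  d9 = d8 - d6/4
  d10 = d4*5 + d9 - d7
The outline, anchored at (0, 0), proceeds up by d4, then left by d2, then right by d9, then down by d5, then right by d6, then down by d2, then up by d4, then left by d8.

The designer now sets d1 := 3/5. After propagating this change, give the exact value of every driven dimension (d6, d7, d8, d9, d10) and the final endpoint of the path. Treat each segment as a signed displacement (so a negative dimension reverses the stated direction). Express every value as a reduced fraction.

Apply edit: d1 := 3/5
  d6 = d3*4 = 22
  d7 = d1/2 - d5/5 = -2/5
  d8 = d5/2 = 7/4
  d9 = d8 - d6/4 = -15/4
  d10 = d4*5 + d9 - d7 = 179/10
Walk from origin (0, 0):
  seg 1: up by d4 = 17/4 → (0, 17/4)
  seg 2: left by d2 = 4 → (-4, 17/4)
  seg 3: right by d9 = -15/4 → (-31/4, 17/4)
  seg 4: down by d5 = 7/2 → (-31/4, 3/4)
  seg 5: right by d6 = 22 → (57/4, 3/4)
  seg 6: down by d2 = 4 → (57/4, -13/4)
  seg 7: up by d4 = 17/4 → (57/4, 1)
  seg 8: left by d8 = 7/4 → (25/2, 1)

d6 = 22
d7 = -2/5
d8 = 7/4
d9 = -15/4
d10 = 179/10
endpoint = (25/2, 1)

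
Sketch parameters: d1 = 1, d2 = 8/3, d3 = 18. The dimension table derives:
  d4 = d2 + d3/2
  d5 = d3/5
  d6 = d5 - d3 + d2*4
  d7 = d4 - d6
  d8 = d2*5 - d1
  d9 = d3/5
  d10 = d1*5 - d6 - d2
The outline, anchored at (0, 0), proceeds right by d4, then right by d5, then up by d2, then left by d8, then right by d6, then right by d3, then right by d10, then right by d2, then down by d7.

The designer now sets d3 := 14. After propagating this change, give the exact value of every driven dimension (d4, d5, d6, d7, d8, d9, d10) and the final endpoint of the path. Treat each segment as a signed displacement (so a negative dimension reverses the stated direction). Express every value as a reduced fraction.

d4 = 29/3
d5 = 14/5
d6 = -8/15
d7 = 51/5
d8 = 37/3
d9 = 14/5
d10 = 43/15
endpoint = (287/15, -113/15)

Apply edit: d3 := 14
  d4 = d2 + d3/2 = 29/3
  d5 = d3/5 = 14/5
  d6 = d5 - d3 + d2*4 = -8/15
  d7 = d4 - d6 = 51/5
  d8 = d2*5 - d1 = 37/3
  d9 = d3/5 = 14/5
  d10 = d1*5 - d6 - d2 = 43/15
Walk from origin (0, 0):
  seg 1: right by d4 = 29/3 → (29/3, 0)
  seg 2: right by d5 = 14/5 → (187/15, 0)
  seg 3: up by d2 = 8/3 → (187/15, 8/3)
  seg 4: left by d8 = 37/3 → (2/15, 8/3)
  seg 5: right by d6 = -8/15 → (-2/5, 8/3)
  seg 6: right by d3 = 14 → (68/5, 8/3)
  seg 7: right by d10 = 43/15 → (247/15, 8/3)
  seg 8: right by d2 = 8/3 → (287/15, 8/3)
  seg 9: down by d7 = 51/5 → (287/15, -113/15)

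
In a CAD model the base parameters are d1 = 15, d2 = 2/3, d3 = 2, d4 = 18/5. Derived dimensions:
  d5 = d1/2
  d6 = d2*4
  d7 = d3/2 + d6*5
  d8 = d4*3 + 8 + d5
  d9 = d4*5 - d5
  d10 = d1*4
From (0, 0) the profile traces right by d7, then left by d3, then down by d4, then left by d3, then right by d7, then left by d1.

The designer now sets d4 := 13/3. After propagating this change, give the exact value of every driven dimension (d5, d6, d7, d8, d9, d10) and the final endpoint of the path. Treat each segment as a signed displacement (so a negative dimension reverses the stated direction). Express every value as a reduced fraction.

Apply edit: d4 := 13/3
  d5 = d1/2 = 15/2
  d6 = d2*4 = 8/3
  d7 = d3/2 + d6*5 = 43/3
  d8 = d4*3 + 8 + d5 = 57/2
  d9 = d4*5 - d5 = 85/6
  d10 = d1*4 = 60
Walk from origin (0, 0):
  seg 1: right by d7 = 43/3 → (43/3, 0)
  seg 2: left by d3 = 2 → (37/3, 0)
  seg 3: down by d4 = 13/3 → (37/3, -13/3)
  seg 4: left by d3 = 2 → (31/3, -13/3)
  seg 5: right by d7 = 43/3 → (74/3, -13/3)
  seg 6: left by d1 = 15 → (29/3, -13/3)

d5 = 15/2
d6 = 8/3
d7 = 43/3
d8 = 57/2
d9 = 85/6
d10 = 60
endpoint = (29/3, -13/3)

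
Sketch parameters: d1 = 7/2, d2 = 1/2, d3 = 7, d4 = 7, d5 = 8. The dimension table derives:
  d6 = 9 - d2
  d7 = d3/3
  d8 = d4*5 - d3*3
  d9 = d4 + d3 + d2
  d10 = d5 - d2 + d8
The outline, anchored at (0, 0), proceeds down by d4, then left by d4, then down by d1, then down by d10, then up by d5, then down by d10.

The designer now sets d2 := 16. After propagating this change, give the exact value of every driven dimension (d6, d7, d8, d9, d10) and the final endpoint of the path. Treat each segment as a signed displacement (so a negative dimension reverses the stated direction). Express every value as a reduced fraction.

Apply edit: d2 := 16
  d6 = 9 - d2 = -7
  d7 = d3/3 = 7/3
  d8 = d4*5 - d3*3 = 14
  d9 = d4 + d3 + d2 = 30
  d10 = d5 - d2 + d8 = 6
Walk from origin (0, 0):
  seg 1: down by d4 = 7 → (0, -7)
  seg 2: left by d4 = 7 → (-7, -7)
  seg 3: down by d1 = 7/2 → (-7, -21/2)
  seg 4: down by d10 = 6 → (-7, -33/2)
  seg 5: up by d5 = 8 → (-7, -17/2)
  seg 6: down by d10 = 6 → (-7, -29/2)

d6 = -7
d7 = 7/3
d8 = 14
d9 = 30
d10 = 6
endpoint = (-7, -29/2)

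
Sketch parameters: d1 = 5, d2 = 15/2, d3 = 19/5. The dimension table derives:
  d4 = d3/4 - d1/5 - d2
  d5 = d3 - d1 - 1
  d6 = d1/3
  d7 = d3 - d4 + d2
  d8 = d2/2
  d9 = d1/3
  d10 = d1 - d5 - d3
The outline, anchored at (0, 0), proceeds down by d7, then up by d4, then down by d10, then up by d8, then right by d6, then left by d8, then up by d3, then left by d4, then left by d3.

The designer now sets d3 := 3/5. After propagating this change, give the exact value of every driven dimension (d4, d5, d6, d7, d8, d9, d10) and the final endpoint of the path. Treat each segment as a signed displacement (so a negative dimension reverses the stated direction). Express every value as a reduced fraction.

Apply edit: d3 := 3/5
  d4 = d3/4 - d1/5 - d2 = -167/20
  d5 = d3 - d1 - 1 = -27/5
  d6 = d1/3 = 5/3
  d7 = d3 - d4 + d2 = 329/20
  d8 = d2/2 = 15/4
  d9 = d1/3 = 5/3
  d10 = d1 - d5 - d3 = 49/5
Walk from origin (0, 0):
  seg 1: down by d7 = 329/20 → (0, -329/20)
  seg 2: up by d4 = -167/20 → (0, -124/5)
  seg 3: down by d10 = 49/5 → (0, -173/5)
  seg 4: up by d8 = 15/4 → (0, -617/20)
  seg 5: right by d6 = 5/3 → (5/3, -617/20)
  seg 6: left by d8 = 15/4 → (-25/12, -617/20)
  seg 7: up by d3 = 3/5 → (-25/12, -121/4)
  seg 8: left by d4 = -167/20 → (94/15, -121/4)
  seg 9: left by d3 = 3/5 → (17/3, -121/4)

d4 = -167/20
d5 = -27/5
d6 = 5/3
d7 = 329/20
d8 = 15/4
d9 = 5/3
d10 = 49/5
endpoint = (17/3, -121/4)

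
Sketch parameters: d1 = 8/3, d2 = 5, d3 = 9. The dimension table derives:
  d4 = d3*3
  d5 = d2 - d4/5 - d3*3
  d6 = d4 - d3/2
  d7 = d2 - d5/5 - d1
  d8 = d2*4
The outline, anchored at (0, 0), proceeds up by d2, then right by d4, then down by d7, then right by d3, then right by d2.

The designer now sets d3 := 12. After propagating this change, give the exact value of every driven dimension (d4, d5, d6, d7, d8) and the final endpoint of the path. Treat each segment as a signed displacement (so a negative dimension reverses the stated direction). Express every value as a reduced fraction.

Apply edit: d3 := 12
  d4 = d3*3 = 36
  d5 = d2 - d4/5 - d3*3 = -191/5
  d6 = d4 - d3/2 = 30
  d7 = d2 - d5/5 - d1 = 748/75
  d8 = d2*4 = 20
Walk from origin (0, 0):
  seg 1: up by d2 = 5 → (0, 5)
  seg 2: right by d4 = 36 → (36, 5)
  seg 3: down by d7 = 748/75 → (36, -373/75)
  seg 4: right by d3 = 12 → (48, -373/75)
  seg 5: right by d2 = 5 → (53, -373/75)

d4 = 36
d5 = -191/5
d6 = 30
d7 = 748/75
d8 = 20
endpoint = (53, -373/75)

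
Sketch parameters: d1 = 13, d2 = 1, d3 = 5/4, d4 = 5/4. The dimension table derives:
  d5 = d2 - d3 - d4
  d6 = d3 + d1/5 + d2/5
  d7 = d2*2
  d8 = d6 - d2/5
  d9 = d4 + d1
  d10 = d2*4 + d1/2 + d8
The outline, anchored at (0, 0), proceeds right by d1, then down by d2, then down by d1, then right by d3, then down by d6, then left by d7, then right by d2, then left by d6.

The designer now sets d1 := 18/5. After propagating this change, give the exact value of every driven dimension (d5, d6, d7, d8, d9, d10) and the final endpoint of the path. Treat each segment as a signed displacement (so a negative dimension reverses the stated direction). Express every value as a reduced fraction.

Apply edit: d1 := 18/5
  d5 = d2 - d3 - d4 = -3/2
  d6 = d3 + d1/5 + d2/5 = 217/100
  d7 = d2*2 = 2
  d8 = d6 - d2/5 = 197/100
  d9 = d4 + d1 = 97/20
  d10 = d2*4 + d1/2 + d8 = 777/100
Walk from origin (0, 0):
  seg 1: right by d1 = 18/5 → (18/5, 0)
  seg 2: down by d2 = 1 → (18/5, -1)
  seg 3: down by d1 = 18/5 → (18/5, -23/5)
  seg 4: right by d3 = 5/4 → (97/20, -23/5)
  seg 5: down by d6 = 217/100 → (97/20, -677/100)
  seg 6: left by d7 = 2 → (57/20, -677/100)
  seg 7: right by d2 = 1 → (77/20, -677/100)
  seg 8: left by d6 = 217/100 → (42/25, -677/100)

d5 = -3/2
d6 = 217/100
d7 = 2
d8 = 197/100
d9 = 97/20
d10 = 777/100
endpoint = (42/25, -677/100)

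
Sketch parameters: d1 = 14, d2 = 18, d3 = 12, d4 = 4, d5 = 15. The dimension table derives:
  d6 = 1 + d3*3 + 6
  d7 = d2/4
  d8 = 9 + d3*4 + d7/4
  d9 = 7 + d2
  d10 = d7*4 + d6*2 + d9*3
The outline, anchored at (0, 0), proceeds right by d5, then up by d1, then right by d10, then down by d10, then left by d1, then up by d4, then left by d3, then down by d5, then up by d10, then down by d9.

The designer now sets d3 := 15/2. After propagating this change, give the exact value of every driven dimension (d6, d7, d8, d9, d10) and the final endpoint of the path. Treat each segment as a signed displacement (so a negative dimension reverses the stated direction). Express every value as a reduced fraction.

Apply edit: d3 := 15/2
  d6 = 1 + d3*3 + 6 = 59/2
  d7 = d2/4 = 9/2
  d8 = 9 + d3*4 + d7/4 = 321/8
  d9 = 7 + d2 = 25
  d10 = d7*4 + d6*2 + d9*3 = 152
Walk from origin (0, 0):
  seg 1: right by d5 = 15 → (15, 0)
  seg 2: up by d1 = 14 → (15, 14)
  seg 3: right by d10 = 152 → (167, 14)
  seg 4: down by d10 = 152 → (167, -138)
  seg 5: left by d1 = 14 → (153, -138)
  seg 6: up by d4 = 4 → (153, -134)
  seg 7: left by d3 = 15/2 → (291/2, -134)
  seg 8: down by d5 = 15 → (291/2, -149)
  seg 9: up by d10 = 152 → (291/2, 3)
  seg 10: down by d9 = 25 → (291/2, -22)

d6 = 59/2
d7 = 9/2
d8 = 321/8
d9 = 25
d10 = 152
endpoint = (291/2, -22)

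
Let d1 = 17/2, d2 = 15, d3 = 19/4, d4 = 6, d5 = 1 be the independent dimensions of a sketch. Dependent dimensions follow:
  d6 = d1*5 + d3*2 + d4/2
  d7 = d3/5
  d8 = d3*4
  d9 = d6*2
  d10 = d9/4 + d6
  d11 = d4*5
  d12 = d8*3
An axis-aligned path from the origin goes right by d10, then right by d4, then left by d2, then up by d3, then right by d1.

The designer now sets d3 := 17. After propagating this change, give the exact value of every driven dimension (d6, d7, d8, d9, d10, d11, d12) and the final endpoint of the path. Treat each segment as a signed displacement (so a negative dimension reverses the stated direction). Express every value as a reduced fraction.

d6 = 159/2
d7 = 17/5
d8 = 68
d9 = 159
d10 = 477/4
d11 = 30
d12 = 204
endpoint = (475/4, 17)

Apply edit: d3 := 17
  d6 = d1*5 + d3*2 + d4/2 = 159/2
  d7 = d3/5 = 17/5
  d8 = d3*4 = 68
  d9 = d6*2 = 159
  d10 = d9/4 + d6 = 477/4
  d11 = d4*5 = 30
  d12 = d8*3 = 204
Walk from origin (0, 0):
  seg 1: right by d10 = 477/4 → (477/4, 0)
  seg 2: right by d4 = 6 → (501/4, 0)
  seg 3: left by d2 = 15 → (441/4, 0)
  seg 4: up by d3 = 17 → (441/4, 17)
  seg 5: right by d1 = 17/2 → (475/4, 17)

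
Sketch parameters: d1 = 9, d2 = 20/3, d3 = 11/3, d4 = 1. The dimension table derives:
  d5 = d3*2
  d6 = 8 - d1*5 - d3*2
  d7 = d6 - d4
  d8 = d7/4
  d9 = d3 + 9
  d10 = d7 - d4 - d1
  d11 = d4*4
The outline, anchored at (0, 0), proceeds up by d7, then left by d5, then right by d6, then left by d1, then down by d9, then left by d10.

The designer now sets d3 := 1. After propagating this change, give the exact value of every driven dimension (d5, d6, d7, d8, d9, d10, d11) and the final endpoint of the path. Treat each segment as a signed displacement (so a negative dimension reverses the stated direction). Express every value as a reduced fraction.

d5 = 2
d6 = -39
d7 = -40
d8 = -10
d9 = 10
d10 = -50
d11 = 4
endpoint = (0, -50)

Apply edit: d3 := 1
  d5 = d3*2 = 2
  d6 = 8 - d1*5 - d3*2 = -39
  d7 = d6 - d4 = -40
  d8 = d7/4 = -10
  d9 = d3 + 9 = 10
  d10 = d7 - d4 - d1 = -50
  d11 = d4*4 = 4
Walk from origin (0, 0):
  seg 1: up by d7 = -40 → (0, -40)
  seg 2: left by d5 = 2 → (-2, -40)
  seg 3: right by d6 = -39 → (-41, -40)
  seg 4: left by d1 = 9 → (-50, -40)
  seg 5: down by d9 = 10 → (-50, -50)
  seg 6: left by d10 = -50 → (0, -50)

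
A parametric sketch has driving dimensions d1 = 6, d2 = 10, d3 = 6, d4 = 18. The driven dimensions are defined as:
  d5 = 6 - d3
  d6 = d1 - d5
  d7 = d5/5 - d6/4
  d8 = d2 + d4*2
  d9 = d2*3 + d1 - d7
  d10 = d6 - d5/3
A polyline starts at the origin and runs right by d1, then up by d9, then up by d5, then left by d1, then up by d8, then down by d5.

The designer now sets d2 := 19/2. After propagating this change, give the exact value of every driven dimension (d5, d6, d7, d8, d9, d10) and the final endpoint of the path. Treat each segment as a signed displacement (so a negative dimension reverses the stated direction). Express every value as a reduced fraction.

Apply edit: d2 := 19/2
  d5 = 6 - d3 = 0
  d6 = d1 - d5 = 6
  d7 = d5/5 - d6/4 = -3/2
  d8 = d2 + d4*2 = 91/2
  d9 = d2*3 + d1 - d7 = 36
  d10 = d6 - d5/3 = 6
Walk from origin (0, 0):
  seg 1: right by d1 = 6 → (6, 0)
  seg 2: up by d9 = 36 → (6, 36)
  seg 3: up by d5 = 0 → (6, 36)
  seg 4: left by d1 = 6 → (0, 36)
  seg 5: up by d8 = 91/2 → (0, 163/2)
  seg 6: down by d5 = 0 → (0, 163/2)

d5 = 0
d6 = 6
d7 = -3/2
d8 = 91/2
d9 = 36
d10 = 6
endpoint = (0, 163/2)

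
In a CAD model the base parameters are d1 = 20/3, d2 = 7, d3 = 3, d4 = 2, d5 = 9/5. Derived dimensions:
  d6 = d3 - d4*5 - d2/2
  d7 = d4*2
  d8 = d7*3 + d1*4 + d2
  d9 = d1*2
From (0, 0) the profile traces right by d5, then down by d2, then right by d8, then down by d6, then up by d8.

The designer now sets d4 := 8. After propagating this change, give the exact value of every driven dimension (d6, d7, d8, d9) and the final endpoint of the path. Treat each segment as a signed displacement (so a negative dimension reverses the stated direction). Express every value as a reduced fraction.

Apply edit: d4 := 8
  d6 = d3 - d4*5 - d2/2 = -81/2
  d7 = d4*2 = 16
  d8 = d7*3 + d1*4 + d2 = 245/3
  d9 = d1*2 = 40/3
Walk from origin (0, 0):
  seg 1: right by d5 = 9/5 → (9/5, 0)
  seg 2: down by d2 = 7 → (9/5, -7)
  seg 3: right by d8 = 245/3 → (1252/15, -7)
  seg 4: down by d6 = -81/2 → (1252/15, 67/2)
  seg 5: up by d8 = 245/3 → (1252/15, 691/6)

d6 = -81/2
d7 = 16
d8 = 245/3
d9 = 40/3
endpoint = (1252/15, 691/6)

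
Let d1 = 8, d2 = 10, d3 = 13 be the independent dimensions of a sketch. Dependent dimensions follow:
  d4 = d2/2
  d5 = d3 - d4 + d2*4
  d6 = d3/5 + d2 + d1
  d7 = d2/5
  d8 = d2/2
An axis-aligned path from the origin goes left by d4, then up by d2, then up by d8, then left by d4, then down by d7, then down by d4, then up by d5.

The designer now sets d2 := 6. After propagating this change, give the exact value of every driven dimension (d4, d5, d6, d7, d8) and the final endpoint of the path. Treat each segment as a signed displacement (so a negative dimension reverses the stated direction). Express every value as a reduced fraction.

Apply edit: d2 := 6
  d4 = d2/2 = 3
  d5 = d3 - d4 + d2*4 = 34
  d6 = d3/5 + d2 + d1 = 83/5
  d7 = d2/5 = 6/5
  d8 = d2/2 = 3
Walk from origin (0, 0):
  seg 1: left by d4 = 3 → (-3, 0)
  seg 2: up by d2 = 6 → (-3, 6)
  seg 3: up by d8 = 3 → (-3, 9)
  seg 4: left by d4 = 3 → (-6, 9)
  seg 5: down by d7 = 6/5 → (-6, 39/5)
  seg 6: down by d4 = 3 → (-6, 24/5)
  seg 7: up by d5 = 34 → (-6, 194/5)

d4 = 3
d5 = 34
d6 = 83/5
d7 = 6/5
d8 = 3
endpoint = (-6, 194/5)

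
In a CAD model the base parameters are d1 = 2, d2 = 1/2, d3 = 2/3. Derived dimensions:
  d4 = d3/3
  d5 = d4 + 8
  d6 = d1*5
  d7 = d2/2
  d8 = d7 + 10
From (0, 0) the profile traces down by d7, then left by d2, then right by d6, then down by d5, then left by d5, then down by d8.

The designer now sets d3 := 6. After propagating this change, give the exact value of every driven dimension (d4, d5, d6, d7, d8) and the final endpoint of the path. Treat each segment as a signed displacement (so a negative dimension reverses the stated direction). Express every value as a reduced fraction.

Apply edit: d3 := 6
  d4 = d3/3 = 2
  d5 = d4 + 8 = 10
  d6 = d1*5 = 10
  d7 = d2/2 = 1/4
  d8 = d7 + 10 = 41/4
Walk from origin (0, 0):
  seg 1: down by d7 = 1/4 → (0, -1/4)
  seg 2: left by d2 = 1/2 → (-1/2, -1/4)
  seg 3: right by d6 = 10 → (19/2, -1/4)
  seg 4: down by d5 = 10 → (19/2, -41/4)
  seg 5: left by d5 = 10 → (-1/2, -41/4)
  seg 6: down by d8 = 41/4 → (-1/2, -41/2)

d4 = 2
d5 = 10
d6 = 10
d7 = 1/4
d8 = 41/4
endpoint = (-1/2, -41/2)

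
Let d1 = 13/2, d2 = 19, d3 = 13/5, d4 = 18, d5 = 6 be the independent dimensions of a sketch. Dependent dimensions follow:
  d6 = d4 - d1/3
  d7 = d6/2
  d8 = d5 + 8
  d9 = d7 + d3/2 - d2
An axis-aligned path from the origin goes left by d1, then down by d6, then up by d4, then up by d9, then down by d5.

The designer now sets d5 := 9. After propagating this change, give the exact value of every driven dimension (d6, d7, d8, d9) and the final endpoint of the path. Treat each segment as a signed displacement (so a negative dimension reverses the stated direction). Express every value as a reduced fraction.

d6 = 95/6
d7 = 95/12
d8 = 17
d9 = -587/60
endpoint = (-13/2, -997/60)

Apply edit: d5 := 9
  d6 = d4 - d1/3 = 95/6
  d7 = d6/2 = 95/12
  d8 = d5 + 8 = 17
  d9 = d7 + d3/2 - d2 = -587/60
Walk from origin (0, 0):
  seg 1: left by d1 = 13/2 → (-13/2, 0)
  seg 2: down by d6 = 95/6 → (-13/2, -95/6)
  seg 3: up by d4 = 18 → (-13/2, 13/6)
  seg 4: up by d9 = -587/60 → (-13/2, -457/60)
  seg 5: down by d5 = 9 → (-13/2, -997/60)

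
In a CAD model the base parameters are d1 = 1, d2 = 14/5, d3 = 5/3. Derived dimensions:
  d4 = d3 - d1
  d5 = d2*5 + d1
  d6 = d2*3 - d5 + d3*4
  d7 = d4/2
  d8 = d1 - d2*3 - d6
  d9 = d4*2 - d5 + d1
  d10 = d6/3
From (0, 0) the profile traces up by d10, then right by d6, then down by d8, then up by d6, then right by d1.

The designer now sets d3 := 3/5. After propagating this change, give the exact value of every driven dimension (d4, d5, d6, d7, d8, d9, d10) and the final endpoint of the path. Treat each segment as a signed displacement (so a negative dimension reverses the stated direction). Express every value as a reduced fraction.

d4 = -2/5
d5 = 15
d6 = -21/5
d7 = -1/5
d8 = -16/5
d9 = -74/5
d10 = -7/5
endpoint = (-16/5, -12/5)

Apply edit: d3 := 3/5
  d4 = d3 - d1 = -2/5
  d5 = d2*5 + d1 = 15
  d6 = d2*3 - d5 + d3*4 = -21/5
  d7 = d4/2 = -1/5
  d8 = d1 - d2*3 - d6 = -16/5
  d9 = d4*2 - d5 + d1 = -74/5
  d10 = d6/3 = -7/5
Walk from origin (0, 0):
  seg 1: up by d10 = -7/5 → (0, -7/5)
  seg 2: right by d6 = -21/5 → (-21/5, -7/5)
  seg 3: down by d8 = -16/5 → (-21/5, 9/5)
  seg 4: up by d6 = -21/5 → (-21/5, -12/5)
  seg 5: right by d1 = 1 → (-16/5, -12/5)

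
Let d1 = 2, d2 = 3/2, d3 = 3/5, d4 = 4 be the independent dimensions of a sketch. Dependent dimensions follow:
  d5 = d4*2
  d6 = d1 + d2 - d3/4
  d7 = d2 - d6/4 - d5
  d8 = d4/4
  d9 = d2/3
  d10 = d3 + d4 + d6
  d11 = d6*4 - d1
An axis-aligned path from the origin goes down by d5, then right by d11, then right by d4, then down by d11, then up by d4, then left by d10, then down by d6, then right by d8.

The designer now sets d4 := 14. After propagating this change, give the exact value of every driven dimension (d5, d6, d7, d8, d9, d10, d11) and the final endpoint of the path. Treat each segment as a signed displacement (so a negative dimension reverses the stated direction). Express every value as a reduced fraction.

Apply edit: d4 := 14
  d5 = d4*2 = 28
  d6 = d1 + d2 - d3/4 = 67/20
  d7 = d2 - d6/4 - d5 = -2187/80
  d8 = d4/4 = 7/2
  d9 = d2/3 = 1/2
  d10 = d3 + d4 + d6 = 359/20
  d11 = d6*4 - d1 = 57/5
Walk from origin (0, 0):
  seg 1: down by d5 = 28 → (0, -28)
  seg 2: right by d11 = 57/5 → (57/5, -28)
  seg 3: right by d4 = 14 → (127/5, -28)
  seg 4: down by d11 = 57/5 → (127/5, -197/5)
  seg 5: up by d4 = 14 → (127/5, -127/5)
  seg 6: left by d10 = 359/20 → (149/20, -127/5)
  seg 7: down by d6 = 67/20 → (149/20, -115/4)
  seg 8: right by d8 = 7/2 → (219/20, -115/4)

d5 = 28
d6 = 67/20
d7 = -2187/80
d8 = 7/2
d9 = 1/2
d10 = 359/20
d11 = 57/5
endpoint = (219/20, -115/4)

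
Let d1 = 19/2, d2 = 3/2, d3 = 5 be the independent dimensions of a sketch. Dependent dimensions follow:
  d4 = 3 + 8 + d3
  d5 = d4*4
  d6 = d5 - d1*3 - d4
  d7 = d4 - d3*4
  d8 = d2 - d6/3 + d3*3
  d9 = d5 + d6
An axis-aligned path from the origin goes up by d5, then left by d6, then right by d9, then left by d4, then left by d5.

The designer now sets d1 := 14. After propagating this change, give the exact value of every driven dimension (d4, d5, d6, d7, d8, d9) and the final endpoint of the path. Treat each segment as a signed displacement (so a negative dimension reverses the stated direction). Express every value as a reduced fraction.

d4 = 16
d5 = 64
d6 = 6
d7 = -4
d8 = 29/2
d9 = 70
endpoint = (-16, 64)

Apply edit: d1 := 14
  d4 = 3 + 8 + d3 = 16
  d5 = d4*4 = 64
  d6 = d5 - d1*3 - d4 = 6
  d7 = d4 - d3*4 = -4
  d8 = d2 - d6/3 + d3*3 = 29/2
  d9 = d5 + d6 = 70
Walk from origin (0, 0):
  seg 1: up by d5 = 64 → (0, 64)
  seg 2: left by d6 = 6 → (-6, 64)
  seg 3: right by d9 = 70 → (64, 64)
  seg 4: left by d4 = 16 → (48, 64)
  seg 5: left by d5 = 64 → (-16, 64)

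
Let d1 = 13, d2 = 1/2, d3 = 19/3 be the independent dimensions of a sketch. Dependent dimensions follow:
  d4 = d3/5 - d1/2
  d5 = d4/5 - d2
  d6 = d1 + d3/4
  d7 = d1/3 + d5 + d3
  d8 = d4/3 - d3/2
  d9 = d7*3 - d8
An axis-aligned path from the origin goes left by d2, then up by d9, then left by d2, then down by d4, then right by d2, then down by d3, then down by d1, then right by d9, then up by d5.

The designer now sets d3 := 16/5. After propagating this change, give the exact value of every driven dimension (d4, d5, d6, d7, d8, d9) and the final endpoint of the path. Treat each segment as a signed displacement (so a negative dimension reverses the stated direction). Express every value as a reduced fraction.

d4 = -293/50
d5 = -209/125
d6 = 69/5
d7 = 2198/375
d8 = -533/150
d9 = 15853/750
endpoint = (7739/375, 3422/375)

Apply edit: d3 := 16/5
  d4 = d3/5 - d1/2 = -293/50
  d5 = d4/5 - d2 = -209/125
  d6 = d1 + d3/4 = 69/5
  d7 = d1/3 + d5 + d3 = 2198/375
  d8 = d4/3 - d3/2 = -533/150
  d9 = d7*3 - d8 = 15853/750
Walk from origin (0, 0):
  seg 1: left by d2 = 1/2 → (-1/2, 0)
  seg 2: up by d9 = 15853/750 → (-1/2, 15853/750)
  seg 3: left by d2 = 1/2 → (-1, 15853/750)
  seg 4: down by d4 = -293/50 → (-1, 10124/375)
  seg 5: right by d2 = 1/2 → (-1/2, 10124/375)
  seg 6: down by d3 = 16/5 → (-1/2, 8924/375)
  seg 7: down by d1 = 13 → (-1/2, 4049/375)
  seg 8: right by d9 = 15853/750 → (7739/375, 4049/375)
  seg 9: up by d5 = -209/125 → (7739/375, 3422/375)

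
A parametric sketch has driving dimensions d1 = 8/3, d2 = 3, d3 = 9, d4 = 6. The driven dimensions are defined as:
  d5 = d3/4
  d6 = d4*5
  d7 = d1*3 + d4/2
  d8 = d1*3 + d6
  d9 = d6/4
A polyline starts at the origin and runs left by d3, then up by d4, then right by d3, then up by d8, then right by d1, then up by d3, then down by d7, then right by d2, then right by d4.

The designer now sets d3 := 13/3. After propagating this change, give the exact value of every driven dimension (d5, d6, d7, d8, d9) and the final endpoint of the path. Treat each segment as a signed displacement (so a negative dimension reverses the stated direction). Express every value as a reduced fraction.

Apply edit: d3 := 13/3
  d5 = d3/4 = 13/12
  d6 = d4*5 = 30
  d7 = d1*3 + d4/2 = 11
  d8 = d1*3 + d6 = 38
  d9 = d6/4 = 15/2
Walk from origin (0, 0):
  seg 1: left by d3 = 13/3 → (-13/3, 0)
  seg 2: up by d4 = 6 → (-13/3, 6)
  seg 3: right by d3 = 13/3 → (0, 6)
  seg 4: up by d8 = 38 → (0, 44)
  seg 5: right by d1 = 8/3 → (8/3, 44)
  seg 6: up by d3 = 13/3 → (8/3, 145/3)
  seg 7: down by d7 = 11 → (8/3, 112/3)
  seg 8: right by d2 = 3 → (17/3, 112/3)
  seg 9: right by d4 = 6 → (35/3, 112/3)

d5 = 13/12
d6 = 30
d7 = 11
d8 = 38
d9 = 15/2
endpoint = (35/3, 112/3)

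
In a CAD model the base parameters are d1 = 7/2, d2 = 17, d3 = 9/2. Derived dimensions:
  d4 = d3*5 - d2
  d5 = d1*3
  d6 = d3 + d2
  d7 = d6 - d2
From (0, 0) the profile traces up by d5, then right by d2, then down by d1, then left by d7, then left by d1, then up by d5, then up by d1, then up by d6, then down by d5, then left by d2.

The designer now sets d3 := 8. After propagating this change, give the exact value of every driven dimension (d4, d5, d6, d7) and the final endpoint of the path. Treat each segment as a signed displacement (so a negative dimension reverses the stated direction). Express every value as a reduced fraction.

Apply edit: d3 := 8
  d4 = d3*5 - d2 = 23
  d5 = d1*3 = 21/2
  d6 = d3 + d2 = 25
  d7 = d6 - d2 = 8
Walk from origin (0, 0):
  seg 1: up by d5 = 21/2 → (0, 21/2)
  seg 2: right by d2 = 17 → (17, 21/2)
  seg 3: down by d1 = 7/2 → (17, 7)
  seg 4: left by d7 = 8 → (9, 7)
  seg 5: left by d1 = 7/2 → (11/2, 7)
  seg 6: up by d5 = 21/2 → (11/2, 35/2)
  seg 7: up by d1 = 7/2 → (11/2, 21)
  seg 8: up by d6 = 25 → (11/2, 46)
  seg 9: down by d5 = 21/2 → (11/2, 71/2)
  seg 10: left by d2 = 17 → (-23/2, 71/2)

d4 = 23
d5 = 21/2
d6 = 25
d7 = 8
endpoint = (-23/2, 71/2)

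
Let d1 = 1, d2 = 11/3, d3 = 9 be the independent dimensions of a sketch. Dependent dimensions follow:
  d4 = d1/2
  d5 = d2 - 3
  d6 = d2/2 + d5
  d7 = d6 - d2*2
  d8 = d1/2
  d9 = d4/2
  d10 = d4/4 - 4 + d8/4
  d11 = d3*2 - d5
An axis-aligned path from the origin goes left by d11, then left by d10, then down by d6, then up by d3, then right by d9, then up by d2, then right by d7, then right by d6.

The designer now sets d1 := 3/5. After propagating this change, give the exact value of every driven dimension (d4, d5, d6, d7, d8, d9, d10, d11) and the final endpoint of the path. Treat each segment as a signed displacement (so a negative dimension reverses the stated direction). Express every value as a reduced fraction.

d4 = 3/10
d5 = 2/3
d6 = 5/2
d7 = -29/6
d8 = 3/10
d9 = 3/20
d10 = -77/20
d11 = 52/3
endpoint = (-47/3, 61/6)

Apply edit: d1 := 3/5
  d4 = d1/2 = 3/10
  d5 = d2 - 3 = 2/3
  d6 = d2/2 + d5 = 5/2
  d7 = d6 - d2*2 = -29/6
  d8 = d1/2 = 3/10
  d9 = d4/2 = 3/20
  d10 = d4/4 - 4 + d8/4 = -77/20
  d11 = d3*2 - d5 = 52/3
Walk from origin (0, 0):
  seg 1: left by d11 = 52/3 → (-52/3, 0)
  seg 2: left by d10 = -77/20 → (-809/60, 0)
  seg 3: down by d6 = 5/2 → (-809/60, -5/2)
  seg 4: up by d3 = 9 → (-809/60, 13/2)
  seg 5: right by d9 = 3/20 → (-40/3, 13/2)
  seg 6: up by d2 = 11/3 → (-40/3, 61/6)
  seg 7: right by d7 = -29/6 → (-109/6, 61/6)
  seg 8: right by d6 = 5/2 → (-47/3, 61/6)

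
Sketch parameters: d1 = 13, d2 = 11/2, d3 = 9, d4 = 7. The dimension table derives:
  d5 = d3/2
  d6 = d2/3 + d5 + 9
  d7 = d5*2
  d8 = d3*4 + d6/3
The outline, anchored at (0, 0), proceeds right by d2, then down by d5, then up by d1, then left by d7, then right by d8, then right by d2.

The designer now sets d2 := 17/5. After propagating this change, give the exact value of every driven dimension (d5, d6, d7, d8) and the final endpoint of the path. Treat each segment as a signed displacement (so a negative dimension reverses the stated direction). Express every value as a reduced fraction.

Apply edit: d2 := 17/5
  d5 = d3/2 = 9/2
  d6 = d2/3 + d5 + 9 = 439/30
  d7 = d5*2 = 9
  d8 = d3*4 + d6/3 = 3679/90
Walk from origin (0, 0):
  seg 1: right by d2 = 17/5 → (17/5, 0)
  seg 2: down by d5 = 9/2 → (17/5, -9/2)
  seg 3: up by d1 = 13 → (17/5, 17/2)
  seg 4: left by d7 = 9 → (-28/5, 17/2)
  seg 5: right by d8 = 3679/90 → (635/18, 17/2)
  seg 6: right by d2 = 17/5 → (3481/90, 17/2)

d5 = 9/2
d6 = 439/30
d7 = 9
d8 = 3679/90
endpoint = (3481/90, 17/2)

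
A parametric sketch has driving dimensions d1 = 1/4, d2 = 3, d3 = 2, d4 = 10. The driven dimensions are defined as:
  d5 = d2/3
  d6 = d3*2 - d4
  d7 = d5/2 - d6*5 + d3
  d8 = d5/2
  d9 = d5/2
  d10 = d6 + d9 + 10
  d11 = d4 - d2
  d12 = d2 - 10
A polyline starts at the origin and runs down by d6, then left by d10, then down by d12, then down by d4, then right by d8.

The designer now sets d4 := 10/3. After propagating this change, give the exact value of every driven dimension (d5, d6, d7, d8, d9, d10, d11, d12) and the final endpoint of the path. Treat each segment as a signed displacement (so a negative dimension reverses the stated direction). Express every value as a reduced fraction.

d5 = 1
d6 = 2/3
d7 = -5/6
d8 = 1/2
d9 = 1/2
d10 = 67/6
d11 = 1/3
d12 = -7
endpoint = (-32/3, 3)

Apply edit: d4 := 10/3
  d5 = d2/3 = 1
  d6 = d3*2 - d4 = 2/3
  d7 = d5/2 - d6*5 + d3 = -5/6
  d8 = d5/2 = 1/2
  d9 = d5/2 = 1/2
  d10 = d6 + d9 + 10 = 67/6
  d11 = d4 - d2 = 1/3
  d12 = d2 - 10 = -7
Walk from origin (0, 0):
  seg 1: down by d6 = 2/3 → (0, -2/3)
  seg 2: left by d10 = 67/6 → (-67/6, -2/3)
  seg 3: down by d12 = -7 → (-67/6, 19/3)
  seg 4: down by d4 = 10/3 → (-67/6, 3)
  seg 5: right by d8 = 1/2 → (-32/3, 3)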